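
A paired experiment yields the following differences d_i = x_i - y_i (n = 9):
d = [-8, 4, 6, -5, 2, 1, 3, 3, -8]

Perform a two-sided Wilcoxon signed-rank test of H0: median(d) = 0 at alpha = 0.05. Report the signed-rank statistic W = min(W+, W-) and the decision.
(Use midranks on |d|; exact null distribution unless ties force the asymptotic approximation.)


Step 1: Drop any zero differences (none here) and take |d_i|.
|d| = [8, 4, 6, 5, 2, 1, 3, 3, 8]
Step 2: Midrank |d_i| (ties get averaged ranks).
ranks: |8|->8.5, |4|->5, |6|->7, |5|->6, |2|->2, |1|->1, |3|->3.5, |3|->3.5, |8|->8.5
Step 3: Attach original signs; sum ranks with positive sign and with negative sign.
W+ = 5 + 7 + 2 + 1 + 3.5 + 3.5 = 22
W- = 8.5 + 6 + 8.5 = 23
(Check: W+ + W- = 45 should equal n(n+1)/2 = 45.)
Step 4: Test statistic W = min(W+, W-) = 22.
Step 5: Ties in |d|, so use the tie-corrected normal approximation.
        E[W] = n(n+1)/4 = 9*10/4 = 22.5.
        Tie groups: |d|=3 (t=2), |d|=8 (t=2); sum(t^3 - t) = 12.
        Var[W] = n(n+1)(2n+1)/24 - sum(t^3-t)/48 = 1710/24 - 12/48 = 71.
        z = (W - E[W]) / sqrt(Var[W]) = (22 - 22.5) / 8.4261 = -0.0593.
        Two-sided p = 2*Phi(z) = 0.952682.
Step 6: alpha = 0.05. fail to reject H0.

W+ = 22, W- = 23, W = min = 22, p = 0.952682, fail to reject H0.


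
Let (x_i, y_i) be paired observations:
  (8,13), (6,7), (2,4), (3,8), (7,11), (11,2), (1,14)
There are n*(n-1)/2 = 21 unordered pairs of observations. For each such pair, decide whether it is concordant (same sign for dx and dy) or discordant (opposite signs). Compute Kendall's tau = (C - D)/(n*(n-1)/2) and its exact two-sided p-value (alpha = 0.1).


Step 1: Enumerate the 21 unordered pairs (i,j) with i<j and classify each by sign(x_j-x_i) * sign(y_j-y_i).
  (1,2):dx=-2,dy=-6->C; (1,3):dx=-6,dy=-9->C; (1,4):dx=-5,dy=-5->C; (1,5):dx=-1,dy=-2->C
  (1,6):dx=+3,dy=-11->D; (1,7):dx=-7,dy=+1->D; (2,3):dx=-4,dy=-3->C; (2,4):dx=-3,dy=+1->D
  (2,5):dx=+1,dy=+4->C; (2,6):dx=+5,dy=-5->D; (2,7):dx=-5,dy=+7->D; (3,4):dx=+1,dy=+4->C
  (3,5):dx=+5,dy=+7->C; (3,6):dx=+9,dy=-2->D; (3,7):dx=-1,dy=+10->D; (4,5):dx=+4,dy=+3->C
  (4,6):dx=+8,dy=-6->D; (4,7):dx=-2,dy=+6->D; (5,6):dx=+4,dy=-9->D; (5,7):dx=-6,dy=+3->D
  (6,7):dx=-10,dy=+12->D
Step 2: C = 9, D = 12, total pairs = 21.
Step 3: tau = (C - D)/(n(n-1)/2) = (9 - 12)/21 = -0.142857.
Step 4: Exact two-sided p-value (enumerate n! = 5040 permutations of y under H0): p = 0.772619.
Step 5: alpha = 0.1. fail to reject H0.

tau_b = -0.1429 (C=9, D=12), p = 0.772619, fail to reject H0.


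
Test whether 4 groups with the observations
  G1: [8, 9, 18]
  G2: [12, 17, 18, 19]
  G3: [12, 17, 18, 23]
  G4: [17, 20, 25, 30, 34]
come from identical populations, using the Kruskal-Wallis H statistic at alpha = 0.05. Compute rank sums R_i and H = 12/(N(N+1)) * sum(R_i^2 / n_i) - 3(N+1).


Step 1: Combine all N = 16 observations and assign midranks.
sorted (value, group, rank): (8,G1,1), (9,G1,2), (12,G2,3.5), (12,G3,3.5), (17,G2,6), (17,G3,6), (17,G4,6), (18,G1,9), (18,G2,9), (18,G3,9), (19,G2,11), (20,G4,12), (23,G3,13), (25,G4,14), (30,G4,15), (34,G4,16)
Step 2: Sum ranks within each group.
R_1 = 12 (n_1 = 3)
R_2 = 29.5 (n_2 = 4)
R_3 = 31.5 (n_3 = 4)
R_4 = 63 (n_4 = 5)
Step 3: H = 12/(N(N+1)) * sum(R_i^2/n_i) - 3(N+1)
     = 12/(16*17) * (12^2/3 + 29.5^2/4 + 31.5^2/4 + 63^2/5) - 3*17
     = 0.044118 * 1307.42 - 51
     = 6.680515.
Step 4: Ties present; correction factor C = 1 - 54/(16^3 - 16) = 0.986765. Corrected H = 6.680515 / 0.986765 = 6.770119.
Step 5: Under H0, H ~ chi^2(3); p-value = 0.079597.
Step 6: alpha = 0.05. fail to reject H0.

H = 6.7701, df = 3, p = 0.079597, fail to reject H0.


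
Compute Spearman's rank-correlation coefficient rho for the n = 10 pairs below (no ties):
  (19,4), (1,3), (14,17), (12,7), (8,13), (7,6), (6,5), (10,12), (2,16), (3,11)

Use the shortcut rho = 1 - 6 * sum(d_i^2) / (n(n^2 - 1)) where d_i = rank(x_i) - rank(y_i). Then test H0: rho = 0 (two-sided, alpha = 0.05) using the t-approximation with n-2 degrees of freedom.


Step 1: Rank x and y separately (midranks; no ties here).
rank(x): 19->10, 1->1, 14->9, 12->8, 8->6, 7->5, 6->4, 10->7, 2->2, 3->3
rank(y): 4->2, 3->1, 17->10, 7->5, 13->8, 6->4, 5->3, 12->7, 16->9, 11->6
Step 2: d_i = R_x(i) - R_y(i); compute d_i^2.
  (10-2)^2=64, (1-1)^2=0, (9-10)^2=1, (8-5)^2=9, (6-8)^2=4, (5-4)^2=1, (4-3)^2=1, (7-7)^2=0, (2-9)^2=49, (3-6)^2=9
sum(d^2) = 138.
Step 3: rho = 1 - 6*138 / (10*(10^2 - 1)) = 1 - 828/990 = 0.163636.
Step 4: Under H0, t = rho * sqrt((n-2)/(1-rho^2)) = 0.4692 ~ t(8).
Step 5: Two-sided p-value from the t-distribution with 8 df = 0.651477.
Step 6: alpha = 0.05. fail to reject H0.

rho = 0.1636, p = 0.651477, fail to reject H0 at alpha = 0.05.


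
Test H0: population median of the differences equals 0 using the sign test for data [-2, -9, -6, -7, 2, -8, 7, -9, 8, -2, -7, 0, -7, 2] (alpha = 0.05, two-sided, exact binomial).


Step 1: Discard zero differences. Original n = 14; n_eff = number of nonzero differences = 13.
Nonzero differences (with sign): -2, -9, -6, -7, +2, -8, +7, -9, +8, -2, -7, -7, +2
Step 2: Count signs: positive = 4, negative = 9.
Step 3: Under H0: P(positive) = 0.5, so the number of positives S ~ Bin(13, 0.5).
Step 4: Two-sided exact p-value = sum of Bin(13,0.5) probabilities at or below the observed probability = 0.266846.
Step 5: alpha = 0.05. fail to reject H0.

n_eff = 13, pos = 4, neg = 9, p = 0.266846, fail to reject H0.


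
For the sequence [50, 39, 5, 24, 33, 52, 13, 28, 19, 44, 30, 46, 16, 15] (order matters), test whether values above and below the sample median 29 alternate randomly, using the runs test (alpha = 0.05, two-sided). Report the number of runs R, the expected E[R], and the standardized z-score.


Step 1: Compute median = 29; label A = above, B = below.
Labels in order: AABBAABBBAAABB  (n_A = 7, n_B = 7)
Step 2: Count runs R = 6.
Step 3: Under H0 (random ordering), E[R] = 2*n_A*n_B/(n_A+n_B) + 1 = 2*7*7/14 + 1 = 8.0000.
        Var[R] = 2*n_A*n_B*(2*n_A*n_B - n_A - n_B) / ((n_A+n_B)^2 * (n_A+n_B-1)) = 8232/2548 = 3.2308.
        SD[R] = 1.7974.
Step 4: Continuity-corrected z = (R + 0.5 - E[R]) / SD[R] = (6 + 0.5 - 8.0000) / 1.7974 = -0.8345.
Step 5: Two-sided p-value via normal approximation = 2*(1 - Phi(|z|)) = 0.403986.
Step 6: alpha = 0.05. fail to reject H0.

R = 6, z = -0.8345, p = 0.403986, fail to reject H0.


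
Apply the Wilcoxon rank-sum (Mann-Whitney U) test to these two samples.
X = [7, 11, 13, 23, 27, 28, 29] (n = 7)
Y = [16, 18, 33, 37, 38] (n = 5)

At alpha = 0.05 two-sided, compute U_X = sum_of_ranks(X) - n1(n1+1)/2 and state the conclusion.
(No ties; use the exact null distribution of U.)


Step 1: Combine and sort all 12 observations; assign midranks.
sorted (value, group): (7,X), (11,X), (13,X), (16,Y), (18,Y), (23,X), (27,X), (28,X), (29,X), (33,Y), (37,Y), (38,Y)
ranks: 7->1, 11->2, 13->3, 16->4, 18->5, 23->6, 27->7, 28->8, 29->9, 33->10, 37->11, 38->12
Step 2: Rank sum for X: R1 = 1 + 2 + 3 + 6 + 7 + 8 + 9 = 36.
Step 3: U_X = R1 - n1(n1+1)/2 = 36 - 7*8/2 = 36 - 28 = 8.
       U_Y = n1*n2 - U_X = 35 - 8 = 27.
Step 4: No ties, so the exact null distribution of U (based on enumerating the C(12,7) = 792 equally likely rank assignments) gives the two-sided p-value.
Step 5: p-value = 0.148990; compare to alpha = 0.05. fail to reject H0.

U_X = 8, p = 0.148990, fail to reject H0 at alpha = 0.05.


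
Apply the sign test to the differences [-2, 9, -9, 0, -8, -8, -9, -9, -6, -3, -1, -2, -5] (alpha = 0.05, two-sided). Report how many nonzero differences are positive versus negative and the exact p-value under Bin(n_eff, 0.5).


Step 1: Discard zero differences. Original n = 13; n_eff = number of nonzero differences = 12.
Nonzero differences (with sign): -2, +9, -9, -8, -8, -9, -9, -6, -3, -1, -2, -5
Step 2: Count signs: positive = 1, negative = 11.
Step 3: Under H0: P(positive) = 0.5, so the number of positives S ~ Bin(12, 0.5).
Step 4: Two-sided exact p-value = sum of Bin(12,0.5) probabilities at or below the observed probability = 0.006348.
Step 5: alpha = 0.05. reject H0.

n_eff = 12, pos = 1, neg = 11, p = 0.006348, reject H0.


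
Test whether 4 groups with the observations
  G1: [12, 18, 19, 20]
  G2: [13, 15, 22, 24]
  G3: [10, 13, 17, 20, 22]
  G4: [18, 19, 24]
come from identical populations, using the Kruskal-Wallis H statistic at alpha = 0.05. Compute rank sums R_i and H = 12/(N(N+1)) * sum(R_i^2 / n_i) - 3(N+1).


Step 1: Combine all N = 16 observations and assign midranks.
sorted (value, group, rank): (10,G3,1), (12,G1,2), (13,G2,3.5), (13,G3,3.5), (15,G2,5), (17,G3,6), (18,G1,7.5), (18,G4,7.5), (19,G1,9.5), (19,G4,9.5), (20,G1,11.5), (20,G3,11.5), (22,G2,13.5), (22,G3,13.5), (24,G2,15.5), (24,G4,15.5)
Step 2: Sum ranks within each group.
R_1 = 30.5 (n_1 = 4)
R_2 = 37.5 (n_2 = 4)
R_3 = 35.5 (n_3 = 5)
R_4 = 32.5 (n_4 = 3)
Step 3: H = 12/(N(N+1)) * sum(R_i^2/n_i) - 3(N+1)
     = 12/(16*17) * (30.5^2/4 + 37.5^2/4 + 35.5^2/5 + 32.5^2/3) - 3*17
     = 0.044118 * 1188.26 - 51
     = 1.423162.
Step 4: Ties present; correction factor C = 1 - 36/(16^3 - 16) = 0.991176. Corrected H = 1.423162 / 0.991176 = 1.435831.
Step 5: Under H0, H ~ chi^2(3); p-value = 0.697158.
Step 6: alpha = 0.05. fail to reject H0.

H = 1.4358, df = 3, p = 0.697158, fail to reject H0.


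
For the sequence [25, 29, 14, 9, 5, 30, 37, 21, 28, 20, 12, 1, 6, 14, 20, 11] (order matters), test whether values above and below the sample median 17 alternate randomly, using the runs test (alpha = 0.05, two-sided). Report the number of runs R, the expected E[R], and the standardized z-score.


Step 1: Compute median = 17; label A = above, B = below.
Labels in order: AABBBAAAAABBBBAB  (n_A = 8, n_B = 8)
Step 2: Count runs R = 6.
Step 3: Under H0 (random ordering), E[R] = 2*n_A*n_B/(n_A+n_B) + 1 = 2*8*8/16 + 1 = 9.0000.
        Var[R] = 2*n_A*n_B*(2*n_A*n_B - n_A - n_B) / ((n_A+n_B)^2 * (n_A+n_B-1)) = 14336/3840 = 3.7333.
        SD[R] = 1.9322.
Step 4: Continuity-corrected z = (R + 0.5 - E[R]) / SD[R] = (6 + 0.5 - 9.0000) / 1.9322 = -1.2939.
Step 5: Two-sided p-value via normal approximation = 2*(1 - Phi(|z|)) = 0.195709.
Step 6: alpha = 0.05. fail to reject H0.

R = 6, z = -1.2939, p = 0.195709, fail to reject H0.


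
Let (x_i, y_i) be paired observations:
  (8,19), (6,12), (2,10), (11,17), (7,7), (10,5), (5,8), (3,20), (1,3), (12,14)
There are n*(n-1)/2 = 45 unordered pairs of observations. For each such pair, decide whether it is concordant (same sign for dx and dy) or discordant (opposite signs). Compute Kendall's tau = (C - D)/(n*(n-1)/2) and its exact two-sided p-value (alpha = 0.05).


Step 1: Enumerate the 45 unordered pairs (i,j) with i<j and classify each by sign(x_j-x_i) * sign(y_j-y_i).
  (1,2):dx=-2,dy=-7->C; (1,3):dx=-6,dy=-9->C; (1,4):dx=+3,dy=-2->D; (1,5):dx=-1,dy=-12->C
  (1,6):dx=+2,dy=-14->D; (1,7):dx=-3,dy=-11->C; (1,8):dx=-5,dy=+1->D; (1,9):dx=-7,dy=-16->C
  (1,10):dx=+4,dy=-5->D; (2,3):dx=-4,dy=-2->C; (2,4):dx=+5,dy=+5->C; (2,5):dx=+1,dy=-5->D
  (2,6):dx=+4,dy=-7->D; (2,7):dx=-1,dy=-4->C; (2,8):dx=-3,dy=+8->D; (2,9):dx=-5,dy=-9->C
  (2,10):dx=+6,dy=+2->C; (3,4):dx=+9,dy=+7->C; (3,5):dx=+5,dy=-3->D; (3,6):dx=+8,dy=-5->D
  (3,7):dx=+3,dy=-2->D; (3,8):dx=+1,dy=+10->C; (3,9):dx=-1,dy=-7->C; (3,10):dx=+10,dy=+4->C
  (4,5):dx=-4,dy=-10->C; (4,6):dx=-1,dy=-12->C; (4,7):dx=-6,dy=-9->C; (4,8):dx=-8,dy=+3->D
  (4,9):dx=-10,dy=-14->C; (4,10):dx=+1,dy=-3->D; (5,6):dx=+3,dy=-2->D; (5,7):dx=-2,dy=+1->D
  (5,8):dx=-4,dy=+13->D; (5,9):dx=-6,dy=-4->C; (5,10):dx=+5,dy=+7->C; (6,7):dx=-5,dy=+3->D
  (6,8):dx=-7,dy=+15->D; (6,9):dx=-9,dy=-2->C; (6,10):dx=+2,dy=+9->C; (7,8):dx=-2,dy=+12->D
  (7,9):dx=-4,dy=-5->C; (7,10):dx=+7,dy=+6->C; (8,9):dx=-2,dy=-17->C; (8,10):dx=+9,dy=-6->D
  (9,10):dx=+11,dy=+11->C
Step 2: C = 26, D = 19, total pairs = 45.
Step 3: tau = (C - D)/(n(n-1)/2) = (26 - 19)/45 = 0.155556.
Step 4: Exact two-sided p-value (enumerate n! = 3628800 permutations of y under H0): p = 0.600654.
Step 5: alpha = 0.05. fail to reject H0.

tau_b = 0.1556 (C=26, D=19), p = 0.600654, fail to reject H0.


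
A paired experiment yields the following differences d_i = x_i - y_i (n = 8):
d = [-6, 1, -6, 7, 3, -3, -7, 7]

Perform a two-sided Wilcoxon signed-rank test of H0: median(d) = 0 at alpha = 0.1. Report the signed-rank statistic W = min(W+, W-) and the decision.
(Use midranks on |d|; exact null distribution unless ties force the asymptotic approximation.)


Step 1: Drop any zero differences (none here) and take |d_i|.
|d| = [6, 1, 6, 7, 3, 3, 7, 7]
Step 2: Midrank |d_i| (ties get averaged ranks).
ranks: |6|->4.5, |1|->1, |6|->4.5, |7|->7, |3|->2.5, |3|->2.5, |7|->7, |7|->7
Step 3: Attach original signs; sum ranks with positive sign and with negative sign.
W+ = 1 + 7 + 2.5 + 7 = 17.5
W- = 4.5 + 4.5 + 2.5 + 7 = 18.5
(Check: W+ + W- = 36 should equal n(n+1)/2 = 36.)
Step 4: Test statistic W = min(W+, W-) = 17.5.
Step 5: Ties in |d|, so use the tie-corrected normal approximation.
        E[W] = n(n+1)/4 = 8*9/4 = 18.
        Tie groups: |d|=3 (t=2), |d|=6 (t=2), |d|=7 (t=3); sum(t^3 - t) = 36.
        Var[W] = n(n+1)(2n+1)/24 - sum(t^3-t)/48 = 1224/24 - 36/48 = 50.25.
        z = (W - E[W]) / sqrt(Var[W]) = (17.5 - 18) / 7.0887 = -0.0705.
        Two-sided p = 2*Phi(z) = 0.943768.
Step 6: alpha = 0.1. fail to reject H0.

W+ = 17.5, W- = 18.5, W = min = 17.5, p = 0.943768, fail to reject H0.


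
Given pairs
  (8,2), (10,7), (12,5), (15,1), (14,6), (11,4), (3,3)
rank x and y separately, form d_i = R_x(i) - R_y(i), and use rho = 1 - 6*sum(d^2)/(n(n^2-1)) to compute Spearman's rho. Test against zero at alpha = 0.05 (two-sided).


Step 1: Rank x and y separately (midranks; no ties here).
rank(x): 8->2, 10->3, 12->5, 15->7, 14->6, 11->4, 3->1
rank(y): 2->2, 7->7, 5->5, 1->1, 6->6, 4->4, 3->3
Step 2: d_i = R_x(i) - R_y(i); compute d_i^2.
  (2-2)^2=0, (3-7)^2=16, (5-5)^2=0, (7-1)^2=36, (6-6)^2=0, (4-4)^2=0, (1-3)^2=4
sum(d^2) = 56.
Step 3: rho = 1 - 6*56 / (7*(7^2 - 1)) = 1 - 336/336 = 0.000000.
Step 4: Under H0, t = rho * sqrt((n-2)/(1-rho^2)) = 0.0000 ~ t(5).
Step 5: Two-sided p-value from the t-distribution with 5 df = 1.000000.
Step 6: alpha = 0.05. fail to reject H0.

rho = 0.0000, p = 1.000000, fail to reject H0 at alpha = 0.05.


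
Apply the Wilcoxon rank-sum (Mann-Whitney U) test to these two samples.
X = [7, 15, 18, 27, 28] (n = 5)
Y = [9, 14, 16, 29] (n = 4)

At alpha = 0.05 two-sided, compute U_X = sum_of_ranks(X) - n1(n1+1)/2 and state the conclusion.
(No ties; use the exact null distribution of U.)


Step 1: Combine and sort all 9 observations; assign midranks.
sorted (value, group): (7,X), (9,Y), (14,Y), (15,X), (16,Y), (18,X), (27,X), (28,X), (29,Y)
ranks: 7->1, 9->2, 14->3, 15->4, 16->5, 18->6, 27->7, 28->8, 29->9
Step 2: Rank sum for X: R1 = 1 + 4 + 6 + 7 + 8 = 26.
Step 3: U_X = R1 - n1(n1+1)/2 = 26 - 5*6/2 = 26 - 15 = 11.
       U_Y = n1*n2 - U_X = 20 - 11 = 9.
Step 4: No ties, so the exact null distribution of U (based on enumerating the C(9,5) = 126 equally likely rank assignments) gives the two-sided p-value.
Step 5: p-value = 0.904762; compare to alpha = 0.05. fail to reject H0.

U_X = 11, p = 0.904762, fail to reject H0 at alpha = 0.05.


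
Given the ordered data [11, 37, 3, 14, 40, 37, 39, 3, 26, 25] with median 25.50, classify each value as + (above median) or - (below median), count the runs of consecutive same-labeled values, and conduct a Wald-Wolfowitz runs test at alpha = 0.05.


Step 1: Compute median = 25.50; label A = above, B = below.
Labels in order: BABBAAABAB  (n_A = 5, n_B = 5)
Step 2: Count runs R = 7.
Step 3: Under H0 (random ordering), E[R] = 2*n_A*n_B/(n_A+n_B) + 1 = 2*5*5/10 + 1 = 6.0000.
        Var[R] = 2*n_A*n_B*(2*n_A*n_B - n_A - n_B) / ((n_A+n_B)^2 * (n_A+n_B-1)) = 2000/900 = 2.2222.
        SD[R] = 1.4907.
Step 4: Continuity-corrected z = (R - 0.5 - E[R]) / SD[R] = (7 - 0.5 - 6.0000) / 1.4907 = 0.3354.
Step 5: Two-sided p-value via normal approximation = 2*(1 - Phi(|z|)) = 0.737316.
Step 6: alpha = 0.05. fail to reject H0.

R = 7, z = 0.3354, p = 0.737316, fail to reject H0.


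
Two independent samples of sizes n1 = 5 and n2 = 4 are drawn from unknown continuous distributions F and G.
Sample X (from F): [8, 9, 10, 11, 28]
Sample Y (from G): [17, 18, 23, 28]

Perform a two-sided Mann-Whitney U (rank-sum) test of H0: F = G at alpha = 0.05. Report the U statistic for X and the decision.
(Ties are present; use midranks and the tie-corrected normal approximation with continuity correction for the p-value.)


Step 1: Combine and sort all 9 observations; assign midranks.
sorted (value, group): (8,X), (9,X), (10,X), (11,X), (17,Y), (18,Y), (23,Y), (28,X), (28,Y)
ranks: 8->1, 9->2, 10->3, 11->4, 17->5, 18->6, 23->7, 28->8.5, 28->8.5
Step 2: Rank sum for X: R1 = 1 + 2 + 3 + 4 + 8.5 = 18.5.
Step 3: U_X = R1 - n1(n1+1)/2 = 18.5 - 5*6/2 = 18.5 - 15 = 3.5.
       U_Y = n1*n2 - U_X = 20 - 3.5 = 16.5.
Step 4: Ties are present, so use the tie-corrected normal approximation (with continuity correction) for the p-value.
Step 5: p-value = 0.139983; compare to alpha = 0.05. fail to reject H0.

U_X = 3.5, p = 0.139983, fail to reject H0 at alpha = 0.05.


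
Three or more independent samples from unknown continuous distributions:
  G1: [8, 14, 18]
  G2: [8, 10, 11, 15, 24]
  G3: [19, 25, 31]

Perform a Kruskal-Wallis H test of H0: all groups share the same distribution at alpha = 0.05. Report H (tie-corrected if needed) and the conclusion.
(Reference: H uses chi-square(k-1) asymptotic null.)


Step 1: Combine all N = 11 observations and assign midranks.
sorted (value, group, rank): (8,G1,1.5), (8,G2,1.5), (10,G2,3), (11,G2,4), (14,G1,5), (15,G2,6), (18,G1,7), (19,G3,8), (24,G2,9), (25,G3,10), (31,G3,11)
Step 2: Sum ranks within each group.
R_1 = 13.5 (n_1 = 3)
R_2 = 23.5 (n_2 = 5)
R_3 = 29 (n_3 = 3)
Step 3: H = 12/(N(N+1)) * sum(R_i^2/n_i) - 3(N+1)
     = 12/(11*12) * (13.5^2/3 + 23.5^2/5 + 29^2/3) - 3*12
     = 0.090909 * 451.533 - 36
     = 5.048485.
Step 4: Ties present; correction factor C = 1 - 6/(11^3 - 11) = 0.995455. Corrected H = 5.048485 / 0.995455 = 5.071537.
Step 5: Under H0, H ~ chi^2(2); p-value = 0.079201.
Step 6: alpha = 0.05. fail to reject H0.

H = 5.0715, df = 2, p = 0.079201, fail to reject H0.


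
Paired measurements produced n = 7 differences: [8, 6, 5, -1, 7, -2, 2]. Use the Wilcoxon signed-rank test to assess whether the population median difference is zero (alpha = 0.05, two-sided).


Step 1: Drop any zero differences (none here) and take |d_i|.
|d| = [8, 6, 5, 1, 7, 2, 2]
Step 2: Midrank |d_i| (ties get averaged ranks).
ranks: |8|->7, |6|->5, |5|->4, |1|->1, |7|->6, |2|->2.5, |2|->2.5
Step 3: Attach original signs; sum ranks with positive sign and with negative sign.
W+ = 7 + 5 + 4 + 6 + 2.5 = 24.5
W- = 1 + 2.5 = 3.5
(Check: W+ + W- = 28 should equal n(n+1)/2 = 28.)
Step 4: Test statistic W = min(W+, W-) = 3.5.
Step 5: Ties in |d|, so use the tie-corrected normal approximation.
        E[W] = n(n+1)/4 = 7*8/4 = 14.
        Tie groups: |d|=2 (t=2); sum(t^3 - t) = 6.
        Var[W] = n(n+1)(2n+1)/24 - sum(t^3-t)/48 = 840/24 - 6/48 = 34.875.
        z = (W - E[W]) / sqrt(Var[W]) = (3.5 - 14) / 5.9055 = -1.7780.
        Two-sided p = 2*Phi(z) = 0.075404.
Step 6: alpha = 0.05. fail to reject H0.

W+ = 24.5, W- = 3.5, W = min = 3.5, p = 0.075404, fail to reject H0.


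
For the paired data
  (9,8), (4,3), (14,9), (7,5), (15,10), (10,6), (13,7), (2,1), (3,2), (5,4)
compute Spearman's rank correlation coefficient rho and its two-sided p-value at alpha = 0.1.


Step 1: Rank x and y separately (midranks; no ties here).
rank(x): 9->6, 4->3, 14->9, 7->5, 15->10, 10->7, 13->8, 2->1, 3->2, 5->4
rank(y): 8->8, 3->3, 9->9, 5->5, 10->10, 6->6, 7->7, 1->1, 2->2, 4->4
Step 2: d_i = R_x(i) - R_y(i); compute d_i^2.
  (6-8)^2=4, (3-3)^2=0, (9-9)^2=0, (5-5)^2=0, (10-10)^2=0, (7-6)^2=1, (8-7)^2=1, (1-1)^2=0, (2-2)^2=0, (4-4)^2=0
sum(d^2) = 6.
Step 3: rho = 1 - 6*6 / (10*(10^2 - 1)) = 1 - 36/990 = 0.963636.
Step 4: Under H0, t = rho * sqrt((n-2)/(1-rho^2)) = 10.1999 ~ t(8).
Step 5: Two-sided p-value from the t-distribution with 8 df = 0.000007.
Step 6: alpha = 0.1. reject H0.

rho = 0.9636, p = 0.000007, reject H0 at alpha = 0.1.


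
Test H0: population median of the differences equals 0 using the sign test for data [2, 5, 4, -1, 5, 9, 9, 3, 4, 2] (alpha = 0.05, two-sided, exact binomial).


Step 1: Discard zero differences. Original n = 10; n_eff = number of nonzero differences = 10.
Nonzero differences (with sign): +2, +5, +4, -1, +5, +9, +9, +3, +4, +2
Step 2: Count signs: positive = 9, negative = 1.
Step 3: Under H0: P(positive) = 0.5, so the number of positives S ~ Bin(10, 0.5).
Step 4: Two-sided exact p-value = sum of Bin(10,0.5) probabilities at or below the observed probability = 0.021484.
Step 5: alpha = 0.05. reject H0.

n_eff = 10, pos = 9, neg = 1, p = 0.021484, reject H0.


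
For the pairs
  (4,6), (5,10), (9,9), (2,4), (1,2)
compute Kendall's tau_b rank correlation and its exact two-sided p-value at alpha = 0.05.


Step 1: Enumerate the 10 unordered pairs (i,j) with i<j and classify each by sign(x_j-x_i) * sign(y_j-y_i).
  (1,2):dx=+1,dy=+4->C; (1,3):dx=+5,dy=+3->C; (1,4):dx=-2,dy=-2->C; (1,5):dx=-3,dy=-4->C
  (2,3):dx=+4,dy=-1->D; (2,4):dx=-3,dy=-6->C; (2,5):dx=-4,dy=-8->C; (3,4):dx=-7,dy=-5->C
  (3,5):dx=-8,dy=-7->C; (4,5):dx=-1,dy=-2->C
Step 2: C = 9, D = 1, total pairs = 10.
Step 3: tau = (C - D)/(n(n-1)/2) = (9 - 1)/10 = 0.800000.
Step 4: Exact two-sided p-value (enumerate n! = 120 permutations of y under H0): p = 0.083333.
Step 5: alpha = 0.05. fail to reject H0.

tau_b = 0.8000 (C=9, D=1), p = 0.083333, fail to reject H0.


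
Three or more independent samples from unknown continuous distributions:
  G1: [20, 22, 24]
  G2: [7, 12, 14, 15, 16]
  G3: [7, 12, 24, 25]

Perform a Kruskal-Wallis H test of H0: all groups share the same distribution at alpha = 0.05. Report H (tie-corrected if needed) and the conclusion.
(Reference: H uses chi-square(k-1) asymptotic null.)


Step 1: Combine all N = 12 observations and assign midranks.
sorted (value, group, rank): (7,G2,1.5), (7,G3,1.5), (12,G2,3.5), (12,G3,3.5), (14,G2,5), (15,G2,6), (16,G2,7), (20,G1,8), (22,G1,9), (24,G1,10.5), (24,G3,10.5), (25,G3,12)
Step 2: Sum ranks within each group.
R_1 = 27.5 (n_1 = 3)
R_2 = 23 (n_2 = 5)
R_3 = 27.5 (n_3 = 4)
Step 3: H = 12/(N(N+1)) * sum(R_i^2/n_i) - 3(N+1)
     = 12/(12*13) * (27.5^2/3 + 23^2/5 + 27.5^2/4) - 3*13
     = 0.076923 * 546.946 - 39
     = 3.072756.
Step 4: Ties present; correction factor C = 1 - 18/(12^3 - 12) = 0.989510. Corrected H = 3.072756 / 0.989510 = 3.105330.
Step 5: Under H0, H ~ chi^2(2); p-value = 0.211683.
Step 6: alpha = 0.05. fail to reject H0.

H = 3.1053, df = 2, p = 0.211683, fail to reject H0.


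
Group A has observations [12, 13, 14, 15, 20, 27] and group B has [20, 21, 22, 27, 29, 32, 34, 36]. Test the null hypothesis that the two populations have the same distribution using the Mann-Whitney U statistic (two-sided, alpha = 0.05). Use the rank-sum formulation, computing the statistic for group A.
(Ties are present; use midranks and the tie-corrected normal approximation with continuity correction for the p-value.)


Step 1: Combine and sort all 14 observations; assign midranks.
sorted (value, group): (12,X), (13,X), (14,X), (15,X), (20,X), (20,Y), (21,Y), (22,Y), (27,X), (27,Y), (29,Y), (32,Y), (34,Y), (36,Y)
ranks: 12->1, 13->2, 14->3, 15->4, 20->5.5, 20->5.5, 21->7, 22->8, 27->9.5, 27->9.5, 29->11, 32->12, 34->13, 36->14
Step 2: Rank sum for X: R1 = 1 + 2 + 3 + 4 + 5.5 + 9.5 = 25.
Step 3: U_X = R1 - n1(n1+1)/2 = 25 - 6*7/2 = 25 - 21 = 4.
       U_Y = n1*n2 - U_X = 48 - 4 = 44.
Step 4: Ties are present, so use the tie-corrected normal approximation (with continuity correction) for the p-value.
Step 5: p-value = 0.011636; compare to alpha = 0.05. reject H0.

U_X = 4, p = 0.011636, reject H0 at alpha = 0.05.


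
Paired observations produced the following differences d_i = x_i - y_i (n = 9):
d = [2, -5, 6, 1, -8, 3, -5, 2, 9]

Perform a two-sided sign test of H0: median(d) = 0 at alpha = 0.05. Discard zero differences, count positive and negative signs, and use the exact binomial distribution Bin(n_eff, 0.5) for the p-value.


Step 1: Discard zero differences. Original n = 9; n_eff = number of nonzero differences = 9.
Nonzero differences (with sign): +2, -5, +6, +1, -8, +3, -5, +2, +9
Step 2: Count signs: positive = 6, negative = 3.
Step 3: Under H0: P(positive) = 0.5, so the number of positives S ~ Bin(9, 0.5).
Step 4: Two-sided exact p-value = sum of Bin(9,0.5) probabilities at or below the observed probability = 0.507812.
Step 5: alpha = 0.05. fail to reject H0.

n_eff = 9, pos = 6, neg = 3, p = 0.507812, fail to reject H0.


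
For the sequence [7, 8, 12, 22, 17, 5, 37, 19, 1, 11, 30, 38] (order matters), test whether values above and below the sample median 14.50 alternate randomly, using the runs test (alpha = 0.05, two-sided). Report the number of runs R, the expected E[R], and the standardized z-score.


Step 1: Compute median = 14.50; label A = above, B = below.
Labels in order: BBBAABAABBAA  (n_A = 6, n_B = 6)
Step 2: Count runs R = 6.
Step 3: Under H0 (random ordering), E[R] = 2*n_A*n_B/(n_A+n_B) + 1 = 2*6*6/12 + 1 = 7.0000.
        Var[R] = 2*n_A*n_B*(2*n_A*n_B - n_A - n_B) / ((n_A+n_B)^2 * (n_A+n_B-1)) = 4320/1584 = 2.7273.
        SD[R] = 1.6514.
Step 4: Continuity-corrected z = (R + 0.5 - E[R]) / SD[R] = (6 + 0.5 - 7.0000) / 1.6514 = -0.3028.
Step 5: Two-sided p-value via normal approximation = 2*(1 - Phi(|z|)) = 0.762069.
Step 6: alpha = 0.05. fail to reject H0.

R = 6, z = -0.3028, p = 0.762069, fail to reject H0.


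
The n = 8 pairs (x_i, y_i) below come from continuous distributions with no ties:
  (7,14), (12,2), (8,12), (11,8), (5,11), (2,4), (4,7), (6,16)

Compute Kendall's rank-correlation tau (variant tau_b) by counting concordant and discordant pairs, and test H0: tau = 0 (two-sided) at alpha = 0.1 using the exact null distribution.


Step 1: Enumerate the 28 unordered pairs (i,j) with i<j and classify each by sign(x_j-x_i) * sign(y_j-y_i).
  (1,2):dx=+5,dy=-12->D; (1,3):dx=+1,dy=-2->D; (1,4):dx=+4,dy=-6->D; (1,5):dx=-2,dy=-3->C
  (1,6):dx=-5,dy=-10->C; (1,7):dx=-3,dy=-7->C; (1,8):dx=-1,dy=+2->D; (2,3):dx=-4,dy=+10->D
  (2,4):dx=-1,dy=+6->D; (2,5):dx=-7,dy=+9->D; (2,6):dx=-10,dy=+2->D; (2,7):dx=-8,dy=+5->D
  (2,8):dx=-6,dy=+14->D; (3,4):dx=+3,dy=-4->D; (3,5):dx=-3,dy=-1->C; (3,6):dx=-6,dy=-8->C
  (3,7):dx=-4,dy=-5->C; (3,8):dx=-2,dy=+4->D; (4,5):dx=-6,dy=+3->D; (4,6):dx=-9,dy=-4->C
  (4,7):dx=-7,dy=-1->C; (4,8):dx=-5,dy=+8->D; (5,6):dx=-3,dy=-7->C; (5,7):dx=-1,dy=-4->C
  (5,8):dx=+1,dy=+5->C; (6,7):dx=+2,dy=+3->C; (6,8):dx=+4,dy=+12->C; (7,8):dx=+2,dy=+9->C
Step 2: C = 14, D = 14, total pairs = 28.
Step 3: tau = (C - D)/(n(n-1)/2) = (14 - 14)/28 = 0.000000.
Step 4: Exact two-sided p-value (enumerate n! = 40320 permutations of y under H0): p = 1.000000.
Step 5: alpha = 0.1. fail to reject H0.

tau_b = 0.0000 (C=14, D=14), p = 1.000000, fail to reject H0.


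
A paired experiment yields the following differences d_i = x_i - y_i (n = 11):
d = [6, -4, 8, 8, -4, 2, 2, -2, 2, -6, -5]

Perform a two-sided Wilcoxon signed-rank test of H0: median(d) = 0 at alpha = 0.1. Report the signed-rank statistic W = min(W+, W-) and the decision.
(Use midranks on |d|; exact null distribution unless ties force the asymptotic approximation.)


Step 1: Drop any zero differences (none here) and take |d_i|.
|d| = [6, 4, 8, 8, 4, 2, 2, 2, 2, 6, 5]
Step 2: Midrank |d_i| (ties get averaged ranks).
ranks: |6|->8.5, |4|->5.5, |8|->10.5, |8|->10.5, |4|->5.5, |2|->2.5, |2|->2.5, |2|->2.5, |2|->2.5, |6|->8.5, |5|->7
Step 3: Attach original signs; sum ranks with positive sign and with negative sign.
W+ = 8.5 + 10.5 + 10.5 + 2.5 + 2.5 + 2.5 = 37
W- = 5.5 + 5.5 + 2.5 + 8.5 + 7 = 29
(Check: W+ + W- = 66 should equal n(n+1)/2 = 66.)
Step 4: Test statistic W = min(W+, W-) = 29.
Step 5: Ties in |d|, so use the tie-corrected normal approximation.
        E[W] = n(n+1)/4 = 11*12/4 = 33.
        Tie groups: |d|=2 (t=4), |d|=4 (t=2), |d|=6 (t=2), |d|=8 (t=2); sum(t^3 - t) = 78.
        Var[W] = n(n+1)(2n+1)/24 - sum(t^3-t)/48 = 3036/24 - 78/48 = 124.875.
        z = (W - E[W]) / sqrt(Var[W]) = (29 - 33) / 11.1747 = -0.3579.
        Two-sided p = 2*Phi(z) = 0.720381.
Step 6: alpha = 0.1. fail to reject H0.

W+ = 37, W- = 29, W = min = 29, p = 0.720381, fail to reject H0.


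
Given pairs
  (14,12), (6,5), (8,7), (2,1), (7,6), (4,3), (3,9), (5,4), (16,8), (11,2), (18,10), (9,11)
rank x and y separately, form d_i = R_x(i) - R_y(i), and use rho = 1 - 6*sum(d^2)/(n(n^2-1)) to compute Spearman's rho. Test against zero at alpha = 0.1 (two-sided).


Step 1: Rank x and y separately (midranks; no ties here).
rank(x): 14->10, 6->5, 8->7, 2->1, 7->6, 4->3, 3->2, 5->4, 16->11, 11->9, 18->12, 9->8
rank(y): 12->12, 5->5, 7->7, 1->1, 6->6, 3->3, 9->9, 4->4, 8->8, 2->2, 10->10, 11->11
Step 2: d_i = R_x(i) - R_y(i); compute d_i^2.
  (10-12)^2=4, (5-5)^2=0, (7-7)^2=0, (1-1)^2=0, (6-6)^2=0, (3-3)^2=0, (2-9)^2=49, (4-4)^2=0, (11-8)^2=9, (9-2)^2=49, (12-10)^2=4, (8-11)^2=9
sum(d^2) = 124.
Step 3: rho = 1 - 6*124 / (12*(12^2 - 1)) = 1 - 744/1716 = 0.566434.
Step 4: Under H0, t = rho * sqrt((n-2)/(1-rho^2)) = 2.1735 ~ t(10).
Step 5: Two-sided p-value from the t-distribution with 10 df = 0.054842.
Step 6: alpha = 0.1. reject H0.

rho = 0.5664, p = 0.054842, reject H0 at alpha = 0.1.


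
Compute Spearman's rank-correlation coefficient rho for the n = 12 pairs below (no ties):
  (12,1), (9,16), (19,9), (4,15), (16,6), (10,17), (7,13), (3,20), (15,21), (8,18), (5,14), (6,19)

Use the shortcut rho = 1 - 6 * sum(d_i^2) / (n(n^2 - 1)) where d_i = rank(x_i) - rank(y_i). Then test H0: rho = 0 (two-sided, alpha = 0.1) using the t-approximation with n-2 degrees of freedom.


Step 1: Rank x and y separately (midranks; no ties here).
rank(x): 12->9, 9->7, 19->12, 4->2, 16->11, 10->8, 7->5, 3->1, 15->10, 8->6, 5->3, 6->4
rank(y): 1->1, 16->7, 9->3, 15->6, 6->2, 17->8, 13->4, 20->11, 21->12, 18->9, 14->5, 19->10
Step 2: d_i = R_x(i) - R_y(i); compute d_i^2.
  (9-1)^2=64, (7-7)^2=0, (12-3)^2=81, (2-6)^2=16, (11-2)^2=81, (8-8)^2=0, (5-4)^2=1, (1-11)^2=100, (10-12)^2=4, (6-9)^2=9, (3-5)^2=4, (4-10)^2=36
sum(d^2) = 396.
Step 3: rho = 1 - 6*396 / (12*(12^2 - 1)) = 1 - 2376/1716 = -0.384615.
Step 4: Under H0, t = rho * sqrt((n-2)/(1-rho^2)) = -1.3176 ~ t(10).
Step 5: Two-sided p-value from the t-distribution with 10 df = 0.217020.
Step 6: alpha = 0.1. fail to reject H0.

rho = -0.3846, p = 0.217020, fail to reject H0 at alpha = 0.1.


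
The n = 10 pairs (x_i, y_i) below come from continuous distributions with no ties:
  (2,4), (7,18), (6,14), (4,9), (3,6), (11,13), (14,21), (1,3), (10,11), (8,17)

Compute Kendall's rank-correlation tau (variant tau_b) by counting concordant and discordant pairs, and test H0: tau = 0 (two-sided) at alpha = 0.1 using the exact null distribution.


Step 1: Enumerate the 45 unordered pairs (i,j) with i<j and classify each by sign(x_j-x_i) * sign(y_j-y_i).
  (1,2):dx=+5,dy=+14->C; (1,3):dx=+4,dy=+10->C; (1,4):dx=+2,dy=+5->C; (1,5):dx=+1,dy=+2->C
  (1,6):dx=+9,dy=+9->C; (1,7):dx=+12,dy=+17->C; (1,8):dx=-1,dy=-1->C; (1,9):dx=+8,dy=+7->C
  (1,10):dx=+6,dy=+13->C; (2,3):dx=-1,dy=-4->C; (2,4):dx=-3,dy=-9->C; (2,5):dx=-4,dy=-12->C
  (2,6):dx=+4,dy=-5->D; (2,7):dx=+7,dy=+3->C; (2,8):dx=-6,dy=-15->C; (2,9):dx=+3,dy=-7->D
  (2,10):dx=+1,dy=-1->D; (3,4):dx=-2,dy=-5->C; (3,5):dx=-3,dy=-8->C; (3,6):dx=+5,dy=-1->D
  (3,7):dx=+8,dy=+7->C; (3,8):dx=-5,dy=-11->C; (3,9):dx=+4,dy=-3->D; (3,10):dx=+2,dy=+3->C
  (4,5):dx=-1,dy=-3->C; (4,6):dx=+7,dy=+4->C; (4,7):dx=+10,dy=+12->C; (4,8):dx=-3,dy=-6->C
  (4,9):dx=+6,dy=+2->C; (4,10):dx=+4,dy=+8->C; (5,6):dx=+8,dy=+7->C; (5,7):dx=+11,dy=+15->C
  (5,8):dx=-2,dy=-3->C; (5,9):dx=+7,dy=+5->C; (5,10):dx=+5,dy=+11->C; (6,7):dx=+3,dy=+8->C
  (6,8):dx=-10,dy=-10->C; (6,9):dx=-1,dy=-2->C; (6,10):dx=-3,dy=+4->D; (7,8):dx=-13,dy=-18->C
  (7,9):dx=-4,dy=-10->C; (7,10):dx=-6,dy=-4->C; (8,9):dx=+9,dy=+8->C; (8,10):dx=+7,dy=+14->C
  (9,10):dx=-2,dy=+6->D
Step 2: C = 38, D = 7, total pairs = 45.
Step 3: tau = (C - D)/(n(n-1)/2) = (38 - 7)/45 = 0.688889.
Step 4: Exact two-sided p-value (enumerate n! = 3628800 permutations of y under H0): p = 0.004687.
Step 5: alpha = 0.1. reject H0.

tau_b = 0.6889 (C=38, D=7), p = 0.004687, reject H0.


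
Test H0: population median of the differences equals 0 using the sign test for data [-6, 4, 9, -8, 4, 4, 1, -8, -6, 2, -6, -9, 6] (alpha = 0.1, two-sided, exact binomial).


Step 1: Discard zero differences. Original n = 13; n_eff = number of nonzero differences = 13.
Nonzero differences (with sign): -6, +4, +9, -8, +4, +4, +1, -8, -6, +2, -6, -9, +6
Step 2: Count signs: positive = 7, negative = 6.
Step 3: Under H0: P(positive) = 0.5, so the number of positives S ~ Bin(13, 0.5).
Step 4: Two-sided exact p-value = sum of Bin(13,0.5) probabilities at or below the observed probability = 1.000000.
Step 5: alpha = 0.1. fail to reject H0.

n_eff = 13, pos = 7, neg = 6, p = 1.000000, fail to reject H0.


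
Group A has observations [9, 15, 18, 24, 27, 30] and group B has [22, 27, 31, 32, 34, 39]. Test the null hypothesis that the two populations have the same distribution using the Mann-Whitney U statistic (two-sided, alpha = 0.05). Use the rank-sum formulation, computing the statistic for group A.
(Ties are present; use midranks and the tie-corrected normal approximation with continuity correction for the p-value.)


Step 1: Combine and sort all 12 observations; assign midranks.
sorted (value, group): (9,X), (15,X), (18,X), (22,Y), (24,X), (27,X), (27,Y), (30,X), (31,Y), (32,Y), (34,Y), (39,Y)
ranks: 9->1, 15->2, 18->3, 22->4, 24->5, 27->6.5, 27->6.5, 30->8, 31->9, 32->10, 34->11, 39->12
Step 2: Rank sum for X: R1 = 1 + 2 + 3 + 5 + 6.5 + 8 = 25.5.
Step 3: U_X = R1 - n1(n1+1)/2 = 25.5 - 6*7/2 = 25.5 - 21 = 4.5.
       U_Y = n1*n2 - U_X = 36 - 4.5 = 31.5.
Step 4: Ties are present, so use the tie-corrected normal approximation (with continuity correction) for the p-value.
Step 5: p-value = 0.037041; compare to alpha = 0.05. reject H0.

U_X = 4.5, p = 0.037041, reject H0 at alpha = 0.05.


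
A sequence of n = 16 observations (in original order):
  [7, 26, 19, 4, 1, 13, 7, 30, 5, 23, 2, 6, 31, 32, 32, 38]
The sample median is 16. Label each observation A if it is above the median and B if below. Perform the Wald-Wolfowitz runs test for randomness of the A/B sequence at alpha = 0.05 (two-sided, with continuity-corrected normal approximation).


Step 1: Compute median = 16; label A = above, B = below.
Labels in order: BAABBBBABABBAAAA  (n_A = 8, n_B = 8)
Step 2: Count runs R = 8.
Step 3: Under H0 (random ordering), E[R] = 2*n_A*n_B/(n_A+n_B) + 1 = 2*8*8/16 + 1 = 9.0000.
        Var[R] = 2*n_A*n_B*(2*n_A*n_B - n_A - n_B) / ((n_A+n_B)^2 * (n_A+n_B-1)) = 14336/3840 = 3.7333.
        SD[R] = 1.9322.
Step 4: Continuity-corrected z = (R + 0.5 - E[R]) / SD[R] = (8 + 0.5 - 9.0000) / 1.9322 = -0.2588.
Step 5: Two-sided p-value via normal approximation = 2*(1 - Phi(|z|)) = 0.795809.
Step 6: alpha = 0.05. fail to reject H0.

R = 8, z = -0.2588, p = 0.795809, fail to reject H0.


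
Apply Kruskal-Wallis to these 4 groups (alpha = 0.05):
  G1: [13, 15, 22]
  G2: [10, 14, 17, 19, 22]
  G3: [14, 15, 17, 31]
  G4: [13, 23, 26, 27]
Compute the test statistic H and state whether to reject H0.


Step 1: Combine all N = 16 observations and assign midranks.
sorted (value, group, rank): (10,G2,1), (13,G1,2.5), (13,G4,2.5), (14,G2,4.5), (14,G3,4.5), (15,G1,6.5), (15,G3,6.5), (17,G2,8.5), (17,G3,8.5), (19,G2,10), (22,G1,11.5), (22,G2,11.5), (23,G4,13), (26,G4,14), (27,G4,15), (31,G3,16)
Step 2: Sum ranks within each group.
R_1 = 20.5 (n_1 = 3)
R_2 = 35.5 (n_2 = 5)
R_3 = 35.5 (n_3 = 4)
R_4 = 44.5 (n_4 = 4)
Step 3: H = 12/(N(N+1)) * sum(R_i^2/n_i) - 3(N+1)
     = 12/(16*17) * (20.5^2/3 + 35.5^2/5 + 35.5^2/4 + 44.5^2/4) - 3*17
     = 0.044118 * 1202.26 - 51
     = 2.040809.
Step 4: Ties present; correction factor C = 1 - 30/(16^3 - 16) = 0.992647. Corrected H = 2.040809 / 0.992647 = 2.055926.
Step 5: Under H0, H ~ chi^2(3); p-value = 0.560881.
Step 6: alpha = 0.05. fail to reject H0.

H = 2.0559, df = 3, p = 0.560881, fail to reject H0.


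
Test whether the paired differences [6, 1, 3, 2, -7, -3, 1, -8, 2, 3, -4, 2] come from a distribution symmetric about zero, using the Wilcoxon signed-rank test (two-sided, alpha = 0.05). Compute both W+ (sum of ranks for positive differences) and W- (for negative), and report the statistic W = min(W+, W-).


Step 1: Drop any zero differences (none here) and take |d_i|.
|d| = [6, 1, 3, 2, 7, 3, 1, 8, 2, 3, 4, 2]
Step 2: Midrank |d_i| (ties get averaged ranks).
ranks: |6|->10, |1|->1.5, |3|->7, |2|->4, |7|->11, |3|->7, |1|->1.5, |8|->12, |2|->4, |3|->7, |4|->9, |2|->4
Step 3: Attach original signs; sum ranks with positive sign and with negative sign.
W+ = 10 + 1.5 + 7 + 4 + 1.5 + 4 + 7 + 4 = 39
W- = 11 + 7 + 12 + 9 = 39
(Check: W+ + W- = 78 should equal n(n+1)/2 = 78.)
Step 4: Test statistic W = min(W+, W-) = 39.
Step 5: Ties in |d|, so use the tie-corrected normal approximation.
        E[W] = n(n+1)/4 = 12*13/4 = 39.
        Tie groups: |d|=1 (t=2), |d|=2 (t=3), |d|=3 (t=3); sum(t^3 - t) = 54.
        Var[W] = n(n+1)(2n+1)/24 - sum(t^3-t)/48 = 3900/24 - 54/48 = 161.375.
        z = (W - E[W]) / sqrt(Var[W]) = (39 - 39) / 12.7033 = 0.0000.
        Two-sided p = 2*Phi(z) = 1.000000.
Step 6: alpha = 0.05. fail to reject H0.

W+ = 39, W- = 39, W = min = 39, p = 1.000000, fail to reject H0.


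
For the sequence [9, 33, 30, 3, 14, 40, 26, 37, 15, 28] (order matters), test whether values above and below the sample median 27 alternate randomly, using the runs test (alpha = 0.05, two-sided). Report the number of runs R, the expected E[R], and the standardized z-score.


Step 1: Compute median = 27; label A = above, B = below.
Labels in order: BAABBABABA  (n_A = 5, n_B = 5)
Step 2: Count runs R = 8.
Step 3: Under H0 (random ordering), E[R] = 2*n_A*n_B/(n_A+n_B) + 1 = 2*5*5/10 + 1 = 6.0000.
        Var[R] = 2*n_A*n_B*(2*n_A*n_B - n_A - n_B) / ((n_A+n_B)^2 * (n_A+n_B-1)) = 2000/900 = 2.2222.
        SD[R] = 1.4907.
Step 4: Continuity-corrected z = (R - 0.5 - E[R]) / SD[R] = (8 - 0.5 - 6.0000) / 1.4907 = 1.0062.
Step 5: Two-sided p-value via normal approximation = 2*(1 - Phi(|z|)) = 0.314305.
Step 6: alpha = 0.05. fail to reject H0.

R = 8, z = 1.0062, p = 0.314305, fail to reject H0.


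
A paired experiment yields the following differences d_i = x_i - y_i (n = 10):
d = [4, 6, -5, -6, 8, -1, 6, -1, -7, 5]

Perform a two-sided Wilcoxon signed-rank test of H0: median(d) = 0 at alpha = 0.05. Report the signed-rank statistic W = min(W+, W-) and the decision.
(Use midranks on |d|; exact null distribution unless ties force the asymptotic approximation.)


Step 1: Drop any zero differences (none here) and take |d_i|.
|d| = [4, 6, 5, 6, 8, 1, 6, 1, 7, 5]
Step 2: Midrank |d_i| (ties get averaged ranks).
ranks: |4|->3, |6|->7, |5|->4.5, |6|->7, |8|->10, |1|->1.5, |6|->7, |1|->1.5, |7|->9, |5|->4.5
Step 3: Attach original signs; sum ranks with positive sign and with negative sign.
W+ = 3 + 7 + 10 + 7 + 4.5 = 31.5
W- = 4.5 + 7 + 1.5 + 1.5 + 9 = 23.5
(Check: W+ + W- = 55 should equal n(n+1)/2 = 55.)
Step 4: Test statistic W = min(W+, W-) = 23.5.
Step 5: Ties in |d|, so use the tie-corrected normal approximation.
        E[W] = n(n+1)/4 = 10*11/4 = 27.5.
        Tie groups: |d|=1 (t=2), |d|=5 (t=2), |d|=6 (t=3); sum(t^3 - t) = 36.
        Var[W] = n(n+1)(2n+1)/24 - sum(t^3-t)/48 = 2310/24 - 36/48 = 95.5.
        z = (W - E[W]) / sqrt(Var[W]) = (23.5 - 27.5) / 9.7724 = -0.4093.
        Two-sided p = 2*Phi(z) = 0.682308.
Step 6: alpha = 0.05. fail to reject H0.

W+ = 31.5, W- = 23.5, W = min = 23.5, p = 0.682308, fail to reject H0.


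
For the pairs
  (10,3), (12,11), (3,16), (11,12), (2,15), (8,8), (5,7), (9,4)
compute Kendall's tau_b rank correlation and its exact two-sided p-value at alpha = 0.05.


Step 1: Enumerate the 28 unordered pairs (i,j) with i<j and classify each by sign(x_j-x_i) * sign(y_j-y_i).
  (1,2):dx=+2,dy=+8->C; (1,3):dx=-7,dy=+13->D; (1,4):dx=+1,dy=+9->C; (1,5):dx=-8,dy=+12->D
  (1,6):dx=-2,dy=+5->D; (1,7):dx=-5,dy=+4->D; (1,8):dx=-1,dy=+1->D; (2,3):dx=-9,dy=+5->D
  (2,4):dx=-1,dy=+1->D; (2,5):dx=-10,dy=+4->D; (2,6):dx=-4,dy=-3->C; (2,7):dx=-7,dy=-4->C
  (2,8):dx=-3,dy=-7->C; (3,4):dx=+8,dy=-4->D; (3,5):dx=-1,dy=-1->C; (3,6):dx=+5,dy=-8->D
  (3,7):dx=+2,dy=-9->D; (3,8):dx=+6,dy=-12->D; (4,5):dx=-9,dy=+3->D; (4,6):dx=-3,dy=-4->C
  (4,7):dx=-6,dy=-5->C; (4,8):dx=-2,dy=-8->C; (5,6):dx=+6,dy=-7->D; (5,7):dx=+3,dy=-8->D
  (5,8):dx=+7,dy=-11->D; (6,7):dx=-3,dy=-1->C; (6,8):dx=+1,dy=-4->D; (7,8):dx=+4,dy=-3->D
Step 2: C = 10, D = 18, total pairs = 28.
Step 3: tau = (C - D)/(n(n-1)/2) = (10 - 18)/28 = -0.285714.
Step 4: Exact two-sided p-value (enumerate n! = 40320 permutations of y under H0): p = 0.398760.
Step 5: alpha = 0.05. fail to reject H0.

tau_b = -0.2857 (C=10, D=18), p = 0.398760, fail to reject H0.
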